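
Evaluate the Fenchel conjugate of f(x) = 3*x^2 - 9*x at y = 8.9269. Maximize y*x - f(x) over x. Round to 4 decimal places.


f*(y) = sup_x {y*x - a*x^2 - b*x} = sup_x {(y-b)*x - a*x^2}
FOC: (y - b) - 2a*x = 0 => x* = (y - b)/(2a)
x* = (8.9269 + 9)/(2*3) = 2.9878
f*(8.9269) = (y-b)^2/(4a) = (8.9269 + 9)^2/(4*3)
= 321.3737/12 = 26.7811


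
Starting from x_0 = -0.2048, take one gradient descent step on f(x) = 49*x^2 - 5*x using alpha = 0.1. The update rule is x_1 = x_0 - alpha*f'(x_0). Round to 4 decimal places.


We compute the gradient at x_0 and apply the update.
f'(x) = 98*x - 5
f'(-0.2048) = 98*-0.2048 - 5 = -25.0704
x_1 = -0.2048 - 0.1*-25.0704 = 2.3022


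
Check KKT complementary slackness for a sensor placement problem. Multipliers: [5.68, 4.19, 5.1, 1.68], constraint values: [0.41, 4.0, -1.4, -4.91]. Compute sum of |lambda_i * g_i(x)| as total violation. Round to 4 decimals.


KKT complementary slackness check:
lambda_1 * g_1 = 5.68 * 0.41 = 2.3288
lambda_2 * g_2 = 4.19 * 4.0 = 16.76
lambda_3 * g_3 = 5.1 * -1.4 = -7.14
lambda_4 * g_4 = 1.68 * -4.91 = -8.2488
Total violation = 2.3288 + 16.76 + 7.14 + 8.2488 = 34.4776


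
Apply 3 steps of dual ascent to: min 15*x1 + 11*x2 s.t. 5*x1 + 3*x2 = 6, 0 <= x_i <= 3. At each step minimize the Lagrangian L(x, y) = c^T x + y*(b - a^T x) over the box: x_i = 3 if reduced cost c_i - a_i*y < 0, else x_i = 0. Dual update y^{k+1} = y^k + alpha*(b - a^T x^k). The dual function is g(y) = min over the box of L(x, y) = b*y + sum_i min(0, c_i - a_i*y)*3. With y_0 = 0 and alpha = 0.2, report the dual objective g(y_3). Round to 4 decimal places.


Dual ascent for LP: min 15*x1 + 11*x2, 5*x1 + 3*x2 = 6, 0 <= x_i <= 3
Step 1: y^k = 0.0, reduced costs: (15.0, 11.0)
  x^k = (0.0, 0.0), subgradient = b - a^T x = 6.0
  y^{k+1} = 0.0 + 0.2*6.0 = 1.2
Step 2: y^k = 1.2, reduced costs: (9.0, 7.4)
  x^k = (0.0, 0.0), subgradient = b - a^T x = 6.0
  y^{k+1} = 1.2 + 0.2*6.0 = 2.4
Step 3: y^k = 2.4, reduced costs: (3.0, 3.8)
  x^k = (0.0, 0.0), subgradient = b - a^T x = 6.0
  y^{k+1} = 2.4 + 0.2*6.0 = 3.6
Dual objective at y_3 = 3.6: reduced costs (-3.0, 0.2), box minimizer x = (3.0, 0.0)
g(y_3) = b*y + (c1 - a1*y)*x1 + (c2 - a2*y)*x2 = 6*3.6 + (-3.0)*3.0 + 0.2*0.0 = 21.6 - 9.0 + 0.0 = 12.6


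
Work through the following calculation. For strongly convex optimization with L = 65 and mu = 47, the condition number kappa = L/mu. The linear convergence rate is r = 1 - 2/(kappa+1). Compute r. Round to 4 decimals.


Step 1: Compute the condition number.
kappa = L/mu = 65/47 = 1.383
Step 2: Compute the convergence rate.
r = 1 - 2/(kappa + 1) = 1 - 2*mu/(L + mu) = (L - mu)/(L + mu) = 18/112 = 0.1607


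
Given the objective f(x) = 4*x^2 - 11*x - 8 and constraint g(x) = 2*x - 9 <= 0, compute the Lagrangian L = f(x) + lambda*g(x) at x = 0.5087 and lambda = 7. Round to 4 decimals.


Step 1: Evaluate f(x).
f(0.5087) = 4*0.5087^2 - 11*0.5087 - 8 = -12.5606
Step 2: Evaluate g(x).
g(0.5087) = 2*0.5087 - 9 = -7.9826
Step 3: Compute Lagrangian.
L = -12.5606 + 7*-7.9826 = -68.4388


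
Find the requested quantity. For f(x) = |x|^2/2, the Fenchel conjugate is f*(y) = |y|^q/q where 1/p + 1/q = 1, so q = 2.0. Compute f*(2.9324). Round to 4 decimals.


The conjugate exponent q satisfies 1/p + 1/q = 1.
p = 2, so q = 2/(2 - 1) = 2.0
|y|^q = 2.9324^2.0 = 8.599
f*(2.9324) = 8.599 / 2.0 = 4.2995


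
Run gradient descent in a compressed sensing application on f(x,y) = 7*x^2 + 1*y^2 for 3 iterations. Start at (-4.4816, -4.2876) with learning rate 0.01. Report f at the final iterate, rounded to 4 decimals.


Gradient descent on f(x,y) = 7*x^2 + 1*y^2.
Starting point: (-4.4816, -4.2876), alpha = 0.01
Step 1: grad_x = 2*7*-4.4816 = -62.7424, grad_y = 2*1*-4.2876 = -8.5752
  x_1 = -4.4816 - 0.01*-62.7424 = -3.8542
  y_1 = -4.2876 - 0.01*-8.5752 = -4.2018
Step 2: grad_x = 2*7*-3.8542 = -53.9585, grad_y = 2*1*-4.2018 = -8.4037
  x_2 = -3.8542 - 0.01*-53.9585 = -3.3146
  y_2 = -4.2018 - 0.01*-8.4037 = -4.1178
Step 3: grad_x = 2*7*-3.3146 = -46.4043, grad_y = 2*1*-4.1178 = -8.2356
  x_3 = -3.3146 - 0.01*-46.4043 = -2.8505
  y_3 = -4.1178 - 0.01*-8.2356 = -4.0355
f(-2.8505, -4.0355) = 7*(-2.8505)^2 + 1*(-4.0355)^2 = 73.1643


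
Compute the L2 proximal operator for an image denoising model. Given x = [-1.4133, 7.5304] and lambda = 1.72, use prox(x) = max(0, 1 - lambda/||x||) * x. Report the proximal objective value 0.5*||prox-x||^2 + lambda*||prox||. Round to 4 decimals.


Step 1: Compute ||x||.
||x|| = 7.6619
Step 2: Compute scaling factor.
scale = max(0, 1 - 1.72/7.6619) = 0.7755
Step 3: prox(x) = [-1.096, 5.8399]
||prox(x)|| = 5.9419
Step 4: Proximal objective.
0.5*||prox-x||^2 = 1.4792
lambda*||prox|| = 10.2201
Total = 11.6992


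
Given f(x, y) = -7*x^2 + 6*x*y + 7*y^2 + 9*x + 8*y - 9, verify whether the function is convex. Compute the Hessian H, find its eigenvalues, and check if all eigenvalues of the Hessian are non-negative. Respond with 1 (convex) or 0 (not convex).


The Hessian of f(x,y) = -7*x^2 + 6*x*y + 7*y^2 + 9*x + 8*y - 9 is:
H = [[-14, 6], [6, 14]]
Trace = -14 + 14 = 0
Determinant = -14*14 - (6)^2 = -232
Discriminant = (0)^2 - 4*-232 = 928.0
Eigenvalues: lambda_1 = -15.2315, lambda_2 = 15.2315
The function is not convex.

0


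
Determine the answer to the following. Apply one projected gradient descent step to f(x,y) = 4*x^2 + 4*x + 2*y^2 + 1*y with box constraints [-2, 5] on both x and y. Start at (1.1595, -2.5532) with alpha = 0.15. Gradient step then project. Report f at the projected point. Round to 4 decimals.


Step 1: Compute gradient at (1.1595, -2.5532).
grad_x = 2*4*1.1595 + 4 = 13.276
grad_y = 2*2*-2.5532 + 1 = -9.2128
Step 2: Gradient step.
x_raw = 1.1595 - 0.15*13.276 = -0.8319
y_raw = -2.5532 - 0.15*-9.2128 = -1.1713
Step 3: Project onto [-2, 5].
x_proj = clip(-0.8319) = -0.8319
y_proj = clip(-1.1713) = -1.1713
Step 4: Evaluate f.
f(-0.8319, -1.1713) = 1.0131


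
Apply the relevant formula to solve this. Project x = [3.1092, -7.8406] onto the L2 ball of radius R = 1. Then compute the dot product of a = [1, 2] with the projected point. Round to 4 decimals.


Step 1: Compute ||x|| (intermediates to 6 decimals).
||x|| = sqrt(3.1092^2 + (-7.8406)^2) = 8.43458
Step 2: Project.
Since ||x|| > R, scale = R/||x|| = 1/8.43458 = 0.11856, proj(x) = scale * x
proj(x) = [0.368627, -0.929582]
Step 3: Dot product.
a^T * proj(x) = 1*0.368627 + 2*(-0.929582) = -1.4905


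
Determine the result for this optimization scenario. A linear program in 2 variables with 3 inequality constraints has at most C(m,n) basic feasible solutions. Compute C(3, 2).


Each vertex corresponds to some choice of n active constraints out of m, so the number of vertices is at most C(m, n) = m! / (n!(m-n)!).
m = 3, n = 2
Numerator: 3 * 2
Denominator: 2! = 2
C(3, 2) = 3


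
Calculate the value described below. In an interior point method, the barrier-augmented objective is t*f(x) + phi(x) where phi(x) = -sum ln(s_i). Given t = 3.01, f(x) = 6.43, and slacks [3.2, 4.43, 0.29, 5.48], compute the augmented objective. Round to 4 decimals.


Step 1: Compute log-barrier.
ln values: [1.1632, 1.4884, -1.2379, 1.7011]
phi = -(1.1632 + 1.4884 - 1.2379 + 1.7011) = -3.1148
Step 2: Compute augmented objective.
t*f(x) = 3.01*6.43 = 19.3543
Total = 19.3543 - 3.1148 = 16.2395


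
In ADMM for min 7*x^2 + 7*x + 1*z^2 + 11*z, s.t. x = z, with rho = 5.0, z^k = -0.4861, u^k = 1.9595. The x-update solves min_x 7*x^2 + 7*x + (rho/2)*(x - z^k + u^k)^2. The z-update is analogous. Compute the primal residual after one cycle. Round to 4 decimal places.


ADMM iteration with rho = 5.0, z^k = -0.4861, u^k = 1.9595
Step 1: x-update.
Minimize 7*x^2 + 7*x + (5.0/2)*(x + 0.4861 + 1.9595)^2
FOC: (2*7 + 5.0)*x = -7 + 5.0*(-0.4861 - 1.9595)
x^{k+1} = -1.012
Step 2: z-update.
Minimize 1*z^2 + 11*z + (5.0/2)*(-1.012 - z + 1.9595)^2
FOC: (2*1 + 5.0)*z = -11 + 5.0*(-1.012 + 1.9595)
z^{k+1} = -0.8946
Step 3: u-update.
u^{k+1} = 1.9595 - 1.012 + 0.8946 = 1.8421
Step 4: Primal residual = |-1.012 + 0.8946| = 0.1174


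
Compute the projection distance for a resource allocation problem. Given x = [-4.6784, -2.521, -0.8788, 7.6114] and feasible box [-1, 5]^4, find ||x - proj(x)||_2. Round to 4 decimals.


Project each component onto [-1, 5].
clip(-4.6784) = -1.0, clip(-2.521) = -1.0, clip(-0.8788) = -0.8788, clip(7.6114) = 5.0
Projection = [-1.0, -1.0, -0.8788, 5.0]
Squared diffs: [13.5306, 2.3134, 0.0, 6.8194]
Distance = sqrt(22.6634) = 4.7606


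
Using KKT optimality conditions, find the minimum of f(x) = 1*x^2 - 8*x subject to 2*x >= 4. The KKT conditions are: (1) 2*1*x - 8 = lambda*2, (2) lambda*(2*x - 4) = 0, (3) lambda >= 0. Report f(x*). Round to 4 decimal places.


Step 1: Try lambda = 0 (constraint inactive).
Stationarity: 2*1*x - 8 = 0
x* = 8/(2*1) = 4.0
Check constraint: 2*4.0 = 8.0 >= 4 -- satisfied.
Step 2: Compute optimal value.
f(x*) = 1*4.0^2 - 8*4.0 = -16.0


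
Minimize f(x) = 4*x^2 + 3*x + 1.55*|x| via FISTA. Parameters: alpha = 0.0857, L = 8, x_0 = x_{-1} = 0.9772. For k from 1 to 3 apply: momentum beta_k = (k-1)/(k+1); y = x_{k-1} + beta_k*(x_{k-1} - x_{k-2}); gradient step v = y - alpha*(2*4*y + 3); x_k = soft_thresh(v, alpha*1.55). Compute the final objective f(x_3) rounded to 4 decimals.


FISTA on f(x) = 4*x^2 + 3*x + 1.55*|x|
L = 8, alpha = 0.0857
Iteration 1: beta = 0.0, y = 0.9772 + 0.0*(0.9772 - 0.9772) = 0.9772
  grad(y) = 10.8176, v = y - alpha*grad = 0.0501
  prox(v) = soft_thresh(0.0501, 0.1328) = 0.0
Iteration 2: beta = 0.3333, y = 0.0 + 0.3333*(0.0 - 0.9772) = -0.3257
  grad(y) = 0.3941, v = y - alpha*grad = -0.3595
  prox(v) = soft_thresh(-0.3595, 0.1328) = -0.2267
Iteration 3: beta = 0.5, y = -0.2267 + 0.5*(-0.2267 - 0.0) = -0.34
  grad(y) = 0.2799, v = y - alpha*grad = -0.364
  prox(v) = soft_thresh(-0.364, 0.1328) = -0.2312
f(x_3) = 4*(-0.2312)^2 + 3*(-0.2312) + 1.55*|-0.2312| = -0.1214


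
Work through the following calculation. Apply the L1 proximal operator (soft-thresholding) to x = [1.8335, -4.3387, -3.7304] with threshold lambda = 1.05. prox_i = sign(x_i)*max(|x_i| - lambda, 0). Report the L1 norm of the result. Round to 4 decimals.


Soft-thresholding with lambda = 1.05:
prox(1.8335) = sign(1.8335)*max(|1.8335| - 1.05, 0) = 0.7835
prox(-4.3387) = sign(-4.3387)*max(|-4.3387| - 1.05, 0) = -3.2887
prox(-3.7304) = sign(-3.7304)*max(|-3.7304| - 1.05, 0) = -2.6804
prox(x) = [0.7835, -3.2887, -2.6804]
||prox(x)||_1 = 0.7835 + 3.2887 + 2.6804 = 6.7526


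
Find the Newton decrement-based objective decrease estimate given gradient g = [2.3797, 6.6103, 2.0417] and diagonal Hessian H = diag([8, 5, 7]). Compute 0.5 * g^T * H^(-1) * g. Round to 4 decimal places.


Step 1: H is diagonal, so H^(-1) * g = [0.2975, 1.3221, 0.2917].
Step 2: g^T H^(-1) g = sum_i g_i^2 / H_ii
  = (2.3797)^2/8 + (6.6103)^2/5 + (2.0417)^2/7
  = 0.7079 + 8.7392 + 0.5955 = 10.0426
Step 3: Objective decrease = 0.5 * g^T H^(-1) g = 5.0213


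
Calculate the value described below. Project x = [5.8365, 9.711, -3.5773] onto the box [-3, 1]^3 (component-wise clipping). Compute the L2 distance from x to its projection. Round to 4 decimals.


Project each component onto [-3, 1].
clip(5.8365) = 1.0, clip(9.711) = 1.0, clip(-3.5773) = -3.0
Projection = [1.0, 1.0, -3.0]
Squared diffs: [23.3917, 75.8815, 0.3333]
Distance = sqrt(99.6065) = 9.9803


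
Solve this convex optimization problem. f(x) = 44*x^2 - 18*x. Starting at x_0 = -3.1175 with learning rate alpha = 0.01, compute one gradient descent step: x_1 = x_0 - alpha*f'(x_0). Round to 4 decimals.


We compute the gradient at x_0 and apply the update.
f'(x) = 88*x - 18
f'(-3.1175) = 88*-3.1175 - 18 = -292.34
x_1 = -3.1175 - 0.01*-292.34 = -0.1941


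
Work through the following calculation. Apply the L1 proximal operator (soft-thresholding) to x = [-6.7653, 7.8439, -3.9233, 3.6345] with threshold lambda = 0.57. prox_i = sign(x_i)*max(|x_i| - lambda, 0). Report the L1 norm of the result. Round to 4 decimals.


Soft-thresholding with lambda = 0.57:
prox(-6.7653) = sign(-6.7653)*max(|-6.7653| - 0.57, 0) = -6.1953
prox(7.8439) = sign(7.8439)*max(|7.8439| - 0.57, 0) = 7.2739
prox(-3.9233) = sign(-3.9233)*max(|-3.9233| - 0.57, 0) = -3.3533
prox(3.6345) = sign(3.6345)*max(|3.6345| - 0.57, 0) = 3.0645
prox(x) = [-6.1953, 7.2739, -3.3533, 3.0645]
||prox(x)||_1 = 6.1953 + 7.2739 + 3.3533 + 3.0645 = 19.887


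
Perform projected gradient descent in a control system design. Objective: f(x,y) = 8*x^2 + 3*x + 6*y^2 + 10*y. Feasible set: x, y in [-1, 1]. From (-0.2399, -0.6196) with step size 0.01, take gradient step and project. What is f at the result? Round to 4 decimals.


Step 1: Compute gradient at (-0.2399, -0.6196).
grad_x = 2*8*-0.2399 + 3 = -0.8384
grad_y = 2*6*-0.6196 + 10 = 2.5648
Step 2: Gradient step.
x_raw = -0.2399 - 0.01*-0.8384 = -0.2315
y_raw = -0.6196 - 0.01*2.5648 = -0.6452
Step 3: Project onto [-1, 1].
x_proj = clip(-0.2315) = -0.2315
y_proj = clip(-0.6452) = -0.6452
Step 4: Evaluate f.
f(-0.2315, -0.6452) = -4.2202


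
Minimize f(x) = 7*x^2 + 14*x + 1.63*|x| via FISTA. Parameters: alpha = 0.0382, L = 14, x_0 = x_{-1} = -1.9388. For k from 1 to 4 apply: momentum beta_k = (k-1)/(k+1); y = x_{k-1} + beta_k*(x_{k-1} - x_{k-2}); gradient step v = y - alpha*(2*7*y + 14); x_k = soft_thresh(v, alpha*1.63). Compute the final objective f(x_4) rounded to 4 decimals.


FISTA on f(x) = 7*x^2 + 14*x + 1.63*|x|
L = 14, alpha = 0.0382
Iteration 1: beta = 0.0, y = -1.9388 + 0.0*(-1.9388 + 1.9388) = -1.9388
  grad(y) = -13.1432, v = y - alpha*grad = -1.4367
  prox(v) = soft_thresh(-1.4367, 0.0623) = -1.3745
Iteration 2: beta = 0.3333, y = -1.3745 + 0.3333*(-1.3745 + 1.9388) = -1.1864
  grad(y) = -2.6089, v = y - alpha*grad = -1.0867
  prox(v) = soft_thresh(-1.0867, 0.0623) = -1.0244
Iteration 3: beta = 0.5, y = -1.0244 + 0.5*(-1.0244 + 1.3745) = -0.8494
  grad(y) = 2.1083, v = y - alpha*grad = -0.9299
  prox(v) = soft_thresh(-0.9299, 0.0623) = -0.8677
Iteration 4: beta = 0.6, y = -0.8677 + 0.6*(-0.8677 + 1.0244) = -0.7736
  grad(y) = 3.1692, v = y - alpha*grad = -0.8947
  prox(v) = soft_thresh(-0.8947, 0.0623) = -0.8324
f(x_4) = 7*(-0.8324)^2 + 14*(-0.8324) + 1.63*|-0.8324| = -5.4466


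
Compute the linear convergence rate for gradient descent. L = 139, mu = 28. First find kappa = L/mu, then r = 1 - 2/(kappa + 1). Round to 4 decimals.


Step 1: Compute the condition number.
kappa = L/mu = 139/28 = 4.9643
Step 2: Compute the convergence rate.
r = 1 - 2/(kappa + 1) = 1 - 2*mu/(L + mu) = (L - mu)/(L + mu) = 111/167 = 0.6647


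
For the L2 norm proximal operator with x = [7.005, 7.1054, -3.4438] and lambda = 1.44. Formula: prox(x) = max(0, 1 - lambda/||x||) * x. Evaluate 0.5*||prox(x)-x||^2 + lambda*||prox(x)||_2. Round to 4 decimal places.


Step 1: Compute ||x||.
||x|| = 10.5554
Step 2: Compute scaling factor.
scale = max(0, 1 - 1.44/10.5554) = 0.8636
Step 3: prox(x) = [6.0494, 6.1361, -2.974]
||prox(x)|| = 9.1154
Step 4: Proximal objective.
0.5*||prox-x||^2 = 1.0368
lambda*||prox|| = 13.1262
Total = 14.163


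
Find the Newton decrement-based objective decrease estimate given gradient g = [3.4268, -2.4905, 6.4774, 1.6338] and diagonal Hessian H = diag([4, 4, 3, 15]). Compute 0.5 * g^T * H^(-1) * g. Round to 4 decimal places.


Step 1: H is diagonal, so H^(-1) * g = [0.8567, -0.6226, 2.1591, 0.1089].
Step 2: g^T H^(-1) g = sum_i g_i^2 / H_ii
  = (3.4268)^2/4 + (-2.4905)^2/4 + (6.4774)^2/3 + (1.6338)^2/15
  = 2.9357 + 1.5506 + 13.9856 + 0.178 = 18.6499
Step 3: Objective decrease = 0.5 * g^T H^(-1) g = 9.325


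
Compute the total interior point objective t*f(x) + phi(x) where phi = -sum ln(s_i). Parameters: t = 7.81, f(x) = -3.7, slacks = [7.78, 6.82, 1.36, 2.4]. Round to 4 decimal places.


Step 1: Compute log-barrier.
ln values: [2.0516, 1.9199, 0.3075, 0.8755]
phi = -(2.0516 + 1.9199 + 0.3075 + 0.8755) = -5.1544
Step 2: Compute augmented objective.
t*f(x) = 7.81*-3.7 = -28.897
Total = -28.897 - 5.1544 = -34.0514


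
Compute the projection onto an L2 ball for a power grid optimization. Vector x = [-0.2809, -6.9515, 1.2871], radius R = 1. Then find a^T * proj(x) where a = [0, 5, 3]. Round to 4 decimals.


Step 1: Compute ||x|| (intermediates to 6 decimals).
||x|| = sqrt((-0.2809)^2 + (-6.9515)^2 + 1.2871^2) = 7.07523
Step 2: Project.
Since ||x|| > R, scale = R/||x|| = 1/7.07523 = 0.141338, proj(x) = scale * x
proj(x) = [-0.039702, -0.982511, 0.181916]
Step 3: Dot product.
a^T * proj(x) = 0*(-0.039702) + 5*(-0.982511) + 3*0.181916 = -4.3668


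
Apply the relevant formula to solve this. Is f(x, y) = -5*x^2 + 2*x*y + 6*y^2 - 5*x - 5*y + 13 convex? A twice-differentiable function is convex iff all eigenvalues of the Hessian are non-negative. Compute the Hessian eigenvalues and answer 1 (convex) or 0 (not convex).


The Hessian of f(x,y) = -5*x^2 + 2*x*y + 6*y^2 - 5*x - 5*y + 13 is:
H = [[-10, 2], [2, 12]]
Trace = -10 + 12 = 2
Determinant = -10*12 - (2)^2 = -124
Discriminant = (2)^2 - 4*-124 = 500.0
Eigenvalues: lambda_1 = -10.1803, lambda_2 = 12.1803
The function is not convex.

0


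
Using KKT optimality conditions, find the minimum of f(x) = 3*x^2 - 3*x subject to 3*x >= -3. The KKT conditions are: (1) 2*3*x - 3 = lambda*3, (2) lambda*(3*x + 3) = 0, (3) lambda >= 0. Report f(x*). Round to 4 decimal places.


Step 1: Try lambda = 0 (constraint inactive).
Stationarity: 2*3*x - 3 = 0
x* = 3/(2*3) = 0.5
Check constraint: 3*0.5 = 1.5 >= -3 -- satisfied.
Step 2: Compute optimal value.
f(x*) = 3*0.5^2 - 3*0.5 = -0.75


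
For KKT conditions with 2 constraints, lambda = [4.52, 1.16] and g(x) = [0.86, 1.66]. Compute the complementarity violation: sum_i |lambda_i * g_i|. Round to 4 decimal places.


KKT complementary slackness check:
lambda_1 * g_1 = 4.52 * 0.86 = 3.8872
lambda_2 * g_2 = 1.16 * 1.66 = 1.9256
Total violation = 3.8872 + 1.9256 = 5.8128


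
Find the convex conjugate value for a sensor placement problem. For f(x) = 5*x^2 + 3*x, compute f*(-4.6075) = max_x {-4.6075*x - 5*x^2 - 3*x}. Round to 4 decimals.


f*(y) = sup_x {y*x - a*x^2 - b*x} = sup_x {(y-b)*x - a*x^2}
FOC: (y - b) - 2a*x = 0 => x* = (y - b)/(2a)
x* = (-4.6075 - 3)/(2*5) = -0.7608
f*(-4.6075) = (y-b)^2/(4a) = (-4.6075 - 3)^2/(4*5)
= 57.8741/20 = 2.8937


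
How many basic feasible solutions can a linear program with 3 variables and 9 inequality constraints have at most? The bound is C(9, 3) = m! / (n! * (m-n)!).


Each vertex corresponds to some choice of n active constraints out of m, so the number of vertices is at most C(m, n) = m! / (n!(m-n)!).
m = 9, n = 3
Numerator: 9 * 8 * 7
Denominator: 3! = 6
C(9, 3) = 84


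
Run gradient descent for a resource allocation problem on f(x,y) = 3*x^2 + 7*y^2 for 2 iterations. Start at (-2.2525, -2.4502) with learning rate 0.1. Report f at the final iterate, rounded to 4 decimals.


Gradient descent on f(x,y) = 3*x^2 + 7*y^2.
Starting point: (-2.2525, -2.4502), alpha = 0.1
Step 1: grad_x = 2*3*-2.2525 = -13.515, grad_y = 2*7*-2.4502 = -34.3028
  x_1 = -2.2525 - 0.1*-13.515 = -0.901
  y_1 = -2.4502 - 0.1*-34.3028 = 0.9801
Step 2: grad_x = 2*3*-0.901 = -5.406, grad_y = 2*7*0.9801 = 13.7211
  x_2 = -0.901 - 0.1*-5.406 = -0.3604
  y_2 = 0.9801 - 0.1*13.7211 = -0.392
f(-0.3604, -0.392) = 3*(-0.3604)^2 + 7*(-0.392)^2 = 1.4655


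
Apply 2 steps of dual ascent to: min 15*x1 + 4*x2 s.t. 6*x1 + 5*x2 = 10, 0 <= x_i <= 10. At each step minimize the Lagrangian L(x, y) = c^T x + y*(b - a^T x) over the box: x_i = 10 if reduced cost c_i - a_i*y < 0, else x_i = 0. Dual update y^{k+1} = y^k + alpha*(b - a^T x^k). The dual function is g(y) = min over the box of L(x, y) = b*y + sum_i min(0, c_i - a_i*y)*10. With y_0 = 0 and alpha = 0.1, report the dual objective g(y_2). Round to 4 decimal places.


Dual ascent for LP: min 15*x1 + 4*x2, 6*x1 + 5*x2 = 10, 0 <= x_i <= 10
Step 1: y^k = 0.0, reduced costs: (15.0, 4.0)
  x^k = (0.0, 0.0), subgradient = b - a^T x = 10.0
  y^{k+1} = 0.0 + 0.1*10.0 = 1.0
Step 2: y^k = 1.0, reduced costs: (9.0, -1.0)
  x^k = (0.0, 10.0), subgradient = b - a^T x = -40.0
  y^{k+1} = 1.0 + 0.1*-40.0 = -3.0
Dual objective at y_2 = -3.0: reduced costs (33.0, 19.0), box minimizer x = (0.0, 0.0)
g(y_2) = b*y + (c1 - a1*y)*x1 + (c2 - a2*y)*x2 = 10*(-3.0) + 33.0*0.0 + 19.0*0.0 = -30.0 + 0.0 + 0.0 = -30.0


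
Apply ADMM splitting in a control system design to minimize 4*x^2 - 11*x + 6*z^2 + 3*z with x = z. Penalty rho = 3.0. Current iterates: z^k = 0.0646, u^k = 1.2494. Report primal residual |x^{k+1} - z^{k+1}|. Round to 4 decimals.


ADMM iteration with rho = 3.0, z^k = 0.0646, u^k = 1.2494
Step 1: x-update.
Minimize 4*x^2 - 11*x + (3.0/2)*(x - 0.0646 + 1.2494)^2
FOC: (2*4 + 3.0)*x = 11 + 3.0*(0.0646 - 1.2494)
x^{k+1} = 0.6769
Step 2: z-update.
Minimize 6*z^2 + 3*z + (3.0/2)*(0.6769 - z + 1.2494)^2
FOC: (2*6 + 3.0)*z = -3 + 3.0*(0.6769 + 1.2494)
z^{k+1} = 0.1853
Step 3: u-update.
u^{k+1} = 1.2494 + 0.6769 - 0.1853 = 1.741
Step 4: Primal residual = |0.6769 - 0.1853| = 0.4916


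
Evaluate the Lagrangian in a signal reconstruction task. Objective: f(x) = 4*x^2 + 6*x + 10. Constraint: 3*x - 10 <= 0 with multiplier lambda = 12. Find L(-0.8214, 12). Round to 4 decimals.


Step 1: Evaluate f(x).
f(-0.8214) = 4*(-0.8214)^2 + 6*(-0.8214) + 10 = 7.7704
Step 2: Evaluate g(x).
g(-0.8214) = 3*-0.8214 - 10 = -12.4642
Step 3: Compute Lagrangian.
L = 7.7704 + 12*-12.4642 = -141.8


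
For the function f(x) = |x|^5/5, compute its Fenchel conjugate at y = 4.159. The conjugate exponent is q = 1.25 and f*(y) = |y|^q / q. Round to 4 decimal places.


The conjugate exponent q satisfies 1/p + 1/q = 1.
p = 5, so q = 5/(5 - 1) = 1.25
|y|^q = 4.159^1.25 = 5.9393
f*(4.159) = 5.9393 / 1.25 = 4.7514


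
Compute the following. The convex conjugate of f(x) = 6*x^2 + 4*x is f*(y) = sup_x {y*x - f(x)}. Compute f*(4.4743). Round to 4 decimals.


f*(y) = sup_x {y*x - a*x^2 - b*x} = sup_x {(y-b)*x - a*x^2}
FOC: (y - b) - 2a*x = 0 => x* = (y - b)/(2a)
x* = (4.4743 - 4)/(2*6) = 0.0395
f*(4.4743) = (y-b)^2/(4a) = (4.4743 - 4)^2/(4*6)
= 0.225/24 = 0.0094


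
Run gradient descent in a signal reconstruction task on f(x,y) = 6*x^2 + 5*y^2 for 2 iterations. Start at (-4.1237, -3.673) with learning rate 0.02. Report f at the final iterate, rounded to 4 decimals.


Gradient descent on f(x,y) = 6*x^2 + 5*y^2.
Starting point: (-4.1237, -3.673), alpha = 0.02
Step 1: grad_x = 2*6*-4.1237 = -49.4844, grad_y = 2*5*-3.673 = -36.73
  x_1 = -4.1237 - 0.02*-49.4844 = -3.134
  y_1 = -3.673 - 0.02*-36.73 = -2.9384
Step 2: grad_x = 2*6*-3.134 = -37.6081, grad_y = 2*5*-2.9384 = -29.384
  x_2 = -3.134 - 0.02*-37.6081 = -2.3818
  y_2 = -2.9384 - 0.02*-29.384 = -2.3507
f(-2.3818, -2.3507) = 6*(-2.3818)^2 + 5*(-2.3507)^2 = 61.6687


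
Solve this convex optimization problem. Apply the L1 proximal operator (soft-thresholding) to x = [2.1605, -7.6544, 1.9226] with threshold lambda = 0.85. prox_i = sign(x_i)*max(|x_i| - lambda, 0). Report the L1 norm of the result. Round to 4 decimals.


Soft-thresholding with lambda = 0.85:
prox(2.1605) = sign(2.1605)*max(|2.1605| - 0.85, 0) = 1.3105
prox(-7.6544) = sign(-7.6544)*max(|-7.6544| - 0.85, 0) = -6.8044
prox(1.9226) = sign(1.9226)*max(|1.9226| - 0.85, 0) = 1.0726
prox(x) = [1.3105, -6.8044, 1.0726]
||prox(x)||_1 = 1.3105 + 6.8044 + 1.0726 = 9.1875


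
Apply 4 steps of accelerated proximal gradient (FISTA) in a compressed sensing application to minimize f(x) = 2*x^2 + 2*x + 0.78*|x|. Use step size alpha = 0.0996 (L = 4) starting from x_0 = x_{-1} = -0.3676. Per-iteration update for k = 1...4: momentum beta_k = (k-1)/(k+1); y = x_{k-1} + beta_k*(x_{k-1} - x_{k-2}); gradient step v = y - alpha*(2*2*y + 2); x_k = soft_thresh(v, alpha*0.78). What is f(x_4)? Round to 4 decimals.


FISTA on f(x) = 2*x^2 + 2*x + 0.78*|x|
L = 4, alpha = 0.0996
Iteration 1: beta = 0.0, y = -0.3676 + 0.0*(-0.3676 + 0.3676) = -0.3676
  grad(y) = 0.5296, v = y - alpha*grad = -0.4203
  prox(v) = soft_thresh(-0.4203, 0.0777) = -0.3427
Iteration 2: beta = 0.3333, y = -0.3427 + 0.3333*(-0.3427 + 0.3676) = -0.3343
  grad(y) = 0.6626, v = y - alpha*grad = -0.4003
  prox(v) = soft_thresh(-0.4003, 0.0777) = -0.3227
Iteration 3: beta = 0.5, y = -0.3227 + 0.5*(-0.3227 + 0.3427) = -0.3127
  grad(y) = 0.7494, v = y - alpha*grad = -0.3873
  prox(v) = soft_thresh(-0.3873, 0.0777) = -0.3096
Iteration 4: beta = 0.6, y = -0.3096 + 0.6*(-0.3096 + 0.3227) = -0.3018
  grad(y) = 0.7929, v = y - alpha*grad = -0.3807
  prox(v) = soft_thresh(-0.3807, 0.0777) = -0.3031
f(x_4) = 2*(-0.3031)^2 + 2*(-0.3031) + 0.78*|-0.3031| = -0.186


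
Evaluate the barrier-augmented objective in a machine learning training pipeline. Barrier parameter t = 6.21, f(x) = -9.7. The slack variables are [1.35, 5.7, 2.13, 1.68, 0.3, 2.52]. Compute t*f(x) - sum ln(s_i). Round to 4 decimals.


Step 1: Compute log-barrier.
ln values: [0.3001, 1.7405, 0.7561, 0.5188, -1.204, 0.9243]
phi = -(0.3001 + 1.7405 + 0.7561 + 0.5188 - 1.204 + 0.9243) = -3.0358
Step 2: Compute augmented objective.
t*f(x) = 6.21*-9.7 = -60.237
Total = -60.237 - 3.0358 = -63.2728


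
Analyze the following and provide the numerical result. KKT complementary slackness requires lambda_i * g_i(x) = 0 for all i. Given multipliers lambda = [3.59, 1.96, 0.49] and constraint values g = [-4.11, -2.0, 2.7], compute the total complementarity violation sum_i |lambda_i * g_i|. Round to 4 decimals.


KKT complementary slackness check:
lambda_1 * g_1 = 3.59 * -4.11 = -14.7549
lambda_2 * g_2 = 1.96 * -2.0 = -3.92
lambda_3 * g_3 = 0.49 * 2.7 = 1.323
Total violation = 14.7549 + 3.92 + 1.323 = 19.9979


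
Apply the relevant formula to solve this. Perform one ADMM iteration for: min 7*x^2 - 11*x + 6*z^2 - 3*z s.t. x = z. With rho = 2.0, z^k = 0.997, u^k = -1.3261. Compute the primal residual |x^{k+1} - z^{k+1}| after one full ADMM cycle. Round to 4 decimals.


ADMM iteration with rho = 2.0, z^k = 0.997, u^k = -1.3261
Step 1: x-update.
Minimize 7*x^2 - 11*x + (2.0/2)*(x - 0.997 - 1.3261)^2
FOC: (2*7 + 2.0)*x = 11 + 2.0*(0.997 + 1.3261)
x^{k+1} = 0.9779
Step 2: z-update.
Minimize 6*z^2 - 3*z + (2.0/2)*(0.9779 - z - 1.3261)^2
FOC: (2*6 + 2.0)*z = 3 + 2.0*(0.9779 - 1.3261)
z^{k+1} = 0.1645
Step 3: u-update.
u^{k+1} = -1.3261 + 0.9779 - 0.1645 = -0.5128
Step 4: Primal residual = |0.9779 - 0.1645| = 0.8133


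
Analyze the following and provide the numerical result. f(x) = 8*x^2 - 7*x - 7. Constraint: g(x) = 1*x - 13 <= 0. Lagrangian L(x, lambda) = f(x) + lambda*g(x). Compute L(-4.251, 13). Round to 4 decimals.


Step 1: Evaluate f(x).
f(-4.251) = 8*(-4.251)^2 - 7*(-4.251) - 7 = 167.325
Step 2: Evaluate g(x).
g(-4.251) = 1*-4.251 - 13 = -17.251
Step 3: Compute Lagrangian.
L = 167.325 + 13*-17.251 = -56.938


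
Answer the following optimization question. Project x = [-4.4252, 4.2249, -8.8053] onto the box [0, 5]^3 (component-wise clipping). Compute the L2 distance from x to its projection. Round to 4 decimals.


Project each component onto [0, 5].
clip(-4.4252) = 0.0, clip(4.2249) = 4.2249, clip(-8.8053) = 0.0
Projection = [0.0, 4.2249, 0.0]
Squared diffs: [19.5824, 0.0, 77.5333]
Distance = sqrt(97.1157) = 9.8547


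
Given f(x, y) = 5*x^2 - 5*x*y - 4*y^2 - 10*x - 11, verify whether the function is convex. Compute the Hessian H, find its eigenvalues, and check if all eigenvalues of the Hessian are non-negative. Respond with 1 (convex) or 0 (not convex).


The Hessian of f(x,y) = 5*x^2 - 5*x*y - 4*y^2 - 10*x - 11 is:
H = [[10, -5], [-5, -8]]
Trace = 10 - 8 = 2
Determinant = 10*-8 - (-5)^2 = -105
Discriminant = (2)^2 - 4*-105 = 424.0
Eigenvalues: lambda_1 = -9.2956, lambda_2 = 11.2956
The function is not convex.

0


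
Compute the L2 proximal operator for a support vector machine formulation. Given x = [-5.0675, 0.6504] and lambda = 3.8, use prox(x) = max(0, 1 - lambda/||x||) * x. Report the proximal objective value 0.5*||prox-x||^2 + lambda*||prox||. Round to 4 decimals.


Step 1: Compute ||x||.
||x|| = 5.1091
Step 2: Compute scaling factor.
scale = max(0, 1 - 3.8/5.1091) = 0.2562
Step 3: prox(x) = [-1.2984, 0.1666]
||prox(x)|| = 1.3091
Step 4: Proximal objective.
0.5*||prox-x||^2 = 7.22
lambda*||prox|| = 4.9746
Total = 12.1945


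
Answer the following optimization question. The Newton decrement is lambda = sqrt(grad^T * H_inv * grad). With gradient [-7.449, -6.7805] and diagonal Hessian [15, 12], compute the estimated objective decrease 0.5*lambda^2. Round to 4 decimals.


Step 1: H is diagonal, so H^(-1) * g = [-0.4966, -0.565].
Step 2: g^T H^(-1) g = sum_i g_i^2 / H_ii
  = (-7.449)^2/15 + (-6.7805)^2/12
  = 3.6992 + 3.8313 = 7.5304
Step 3: Objective decrease = 0.5 * g^T H^(-1) g = 3.7652


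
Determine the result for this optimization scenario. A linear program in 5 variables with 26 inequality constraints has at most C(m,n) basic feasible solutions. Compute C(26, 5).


Each vertex corresponds to some choice of n active constraints out of m, so the number of vertices is at most C(m, n) = m! / (n!(m-n)!).
m = 26, n = 5
Numerator: 26 * 25 * 24 * 23 * 22
Denominator: 5! = 120
C(26, 5) = 65780


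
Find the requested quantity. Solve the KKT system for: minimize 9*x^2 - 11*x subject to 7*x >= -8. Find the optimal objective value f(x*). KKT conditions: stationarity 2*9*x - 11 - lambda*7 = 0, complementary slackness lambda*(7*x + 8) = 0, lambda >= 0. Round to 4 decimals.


Step 1: Try lambda = 0 (constraint inactive).
Stationarity: 2*9*x - 11 = 0
x* = 11/(2*9) = 11/18 = 0.6111 (rounded; the exact value 11/18 is used below)
Check constraint: 7*0.6111 = 4.2777 >= -8 -- satisfied.
Step 2: Compute optimal value.
f(x*) = 9*(11/18)^2 - 11*(11/18) = -3.3611


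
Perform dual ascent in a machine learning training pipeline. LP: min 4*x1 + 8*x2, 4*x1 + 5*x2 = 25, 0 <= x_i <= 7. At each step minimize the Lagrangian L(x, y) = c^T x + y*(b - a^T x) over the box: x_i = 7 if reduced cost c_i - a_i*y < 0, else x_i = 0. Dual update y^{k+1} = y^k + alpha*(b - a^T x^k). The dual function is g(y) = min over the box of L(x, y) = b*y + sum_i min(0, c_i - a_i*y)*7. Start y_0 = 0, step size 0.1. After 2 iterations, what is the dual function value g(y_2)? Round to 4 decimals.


Dual ascent for LP: min 4*x1 + 8*x2, 4*x1 + 5*x2 = 25, 0 <= x_i <= 7
Step 1: y^k = 0.0, reduced costs: (4.0, 8.0)
  x^k = (0.0, 0.0), subgradient = b - a^T x = 25.0
  y^{k+1} = 0.0 + 0.1*25.0 = 2.5
Step 2: y^k = 2.5, reduced costs: (-6.0, -4.5)
  x^k = (7.0, 7.0), subgradient = b - a^T x = -38.0
  y^{k+1} = 2.5 + 0.1*-38.0 = -1.3
Dual objective at y_2 = -1.3: reduced costs (9.2, 14.5), box minimizer x = (0.0, 0.0)
g(y_2) = b*y + (c1 - a1*y)*x1 + (c2 - a2*y)*x2 = 25*(-1.3) + 9.2*0.0 + 14.5*0.0 = -32.5 + 0.0 + 0.0 = -32.5


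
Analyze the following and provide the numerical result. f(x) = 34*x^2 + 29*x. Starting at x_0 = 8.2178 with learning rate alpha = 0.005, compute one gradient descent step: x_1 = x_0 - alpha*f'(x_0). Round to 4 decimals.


We compute the gradient at x_0 and apply the update.
f'(x) = 68*x + 29
f'(8.2178) = 68*8.2178 + 29 = 587.8104
x_1 = 8.2178 - 0.005*587.8104 = 5.2787


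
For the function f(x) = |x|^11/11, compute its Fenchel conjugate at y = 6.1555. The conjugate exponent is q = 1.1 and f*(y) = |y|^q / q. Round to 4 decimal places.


The conjugate exponent q satisfies 1/p + 1/q = 1.
p = 11, so q = 11/(11 - 1) = 1.1
|y|^q = 6.1555^1.1 = 7.3823
f*(6.1555) = 7.3823 / 1.1 = 6.7112


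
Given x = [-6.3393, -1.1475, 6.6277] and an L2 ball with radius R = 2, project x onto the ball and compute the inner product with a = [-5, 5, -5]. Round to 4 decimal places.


Step 1: Compute ||x|| (intermediates to 6 decimals).
||x|| = sqrt((-6.3393)^2 + (-1.1475)^2 + 6.6277^2) = 9.242829
Step 2: Project.
Since ||x|| > R, scale = R/||x|| = 2/9.242829 = 0.216384, proj(x) = scale * x
proj(x) = [-1.371723, -0.248301, 1.434128]
Step 3: Dot product.
a^T * proj(x) = -5*(-1.371723) + 5*(-0.248301) - 5*1.434128 = -1.5535


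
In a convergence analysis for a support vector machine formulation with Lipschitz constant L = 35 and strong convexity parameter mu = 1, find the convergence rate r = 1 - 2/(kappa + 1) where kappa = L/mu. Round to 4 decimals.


Step 1: Compute the condition number.
kappa = L/mu = 35/1 = 35.0
Step 2: Compute the convergence rate.
r = 1 - 2/(kappa + 1) = 1 - 2*mu/(L + mu) = (L - mu)/(L + mu) = 34/36 = 0.9444


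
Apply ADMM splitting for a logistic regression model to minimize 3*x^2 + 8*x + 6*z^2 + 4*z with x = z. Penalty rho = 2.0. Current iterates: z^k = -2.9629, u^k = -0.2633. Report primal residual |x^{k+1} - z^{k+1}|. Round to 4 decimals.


ADMM iteration with rho = 2.0, z^k = -2.9629, u^k = -0.2633
Step 1: x-update.
Minimize 3*x^2 + 8*x + (2.0/2)*(x + 2.9629 - 0.2633)^2
FOC: (2*3 + 2.0)*x = -8 + 2.0*(-2.9629 + 0.2633)
x^{k+1} = -1.6749
Step 2: z-update.
Minimize 6*z^2 + 4*z + (2.0/2)*(-1.6749 - z - 0.2633)^2
FOC: (2*6 + 2.0)*z = -4 + 2.0*(-1.6749 - 0.2633)
z^{k+1} = -0.5626
Step 3: u-update.
u^{k+1} = -0.2633 - 1.6749 + 0.5626 = -1.3756
Step 4: Primal residual = |-1.6749 + 0.5626| = 1.1123


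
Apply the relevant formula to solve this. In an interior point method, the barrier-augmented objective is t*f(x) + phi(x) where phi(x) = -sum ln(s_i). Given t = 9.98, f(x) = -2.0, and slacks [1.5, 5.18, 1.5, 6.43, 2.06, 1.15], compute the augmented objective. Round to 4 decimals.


Step 1: Compute log-barrier.
ln values: [0.4055, 1.6448, 0.4055, 1.861, 0.7227, 0.1398]
phi = -(0.4055 + 1.6448 + 0.4055 + 1.861 + 0.7227 + 0.1398) = -5.1792
Step 2: Compute augmented objective.
t*f(x) = 9.98*-2.0 = -19.96
Total = -19.96 - 5.1792 = -25.1392


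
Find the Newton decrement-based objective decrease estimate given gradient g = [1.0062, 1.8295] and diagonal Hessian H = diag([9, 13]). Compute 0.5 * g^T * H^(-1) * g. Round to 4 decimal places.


Step 1: H is diagonal, so H^(-1) * g = [0.1118, 0.1407].
Step 2: g^T H^(-1) g = sum_i g_i^2 / H_ii
  = (1.0062)^2/9 + (1.8295)^2/13
  = 0.1125 + 0.2575 = 0.37
Step 3: Objective decrease = 0.5 * g^T H^(-1) g = 0.185


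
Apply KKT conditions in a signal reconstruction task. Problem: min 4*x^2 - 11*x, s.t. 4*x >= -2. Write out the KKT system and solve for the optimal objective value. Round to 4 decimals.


Step 1: Try lambda = 0 (constraint inactive).
Stationarity: 2*4*x - 11 = 0
x* = 11/(2*4) = 1.375
Check constraint: 4*1.375 = 5.5 >= -2 -- satisfied.
Step 2: Compute optimal value.
f(x*) = 4*1.375^2 - 11*1.375 = -7.5625


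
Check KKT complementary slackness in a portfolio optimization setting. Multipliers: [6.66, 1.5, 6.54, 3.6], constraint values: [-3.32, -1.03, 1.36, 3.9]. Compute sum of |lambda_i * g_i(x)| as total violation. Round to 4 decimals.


KKT complementary slackness check:
lambda_1 * g_1 = 6.66 * -3.32 = -22.1112
lambda_2 * g_2 = 1.5 * -1.03 = -1.545
lambda_3 * g_3 = 6.54 * 1.36 = 8.8944
lambda_4 * g_4 = 3.6 * 3.9 = 14.04
Total violation = 22.1112 + 1.545 + 8.8944 + 14.04 = 46.5906


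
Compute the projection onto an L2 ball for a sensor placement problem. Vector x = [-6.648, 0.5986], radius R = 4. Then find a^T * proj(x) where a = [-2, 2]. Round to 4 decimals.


Step 1: Compute ||x|| (intermediates to 6 decimals).
||x|| = sqrt((-6.648)^2 + 0.5986^2) = 6.674895
Step 2: Project.
Since ||x|| > R, scale = R/||x|| = 4/6.674895 = 0.59926, proj(x) = scale * x
proj(x) = [-3.98388, 0.358717]
Step 3: Dot product.
a^T * proj(x) = -2*(-3.98388) + 2*0.358717 = 8.6852


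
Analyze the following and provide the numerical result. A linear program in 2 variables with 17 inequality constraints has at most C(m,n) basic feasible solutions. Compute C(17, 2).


Each vertex corresponds to some choice of n active constraints out of m, so the number of vertices is at most C(m, n) = m! / (n!(m-n)!).
m = 17, n = 2
Numerator: 17 * 16
Denominator: 2! = 2
C(17, 2) = 136


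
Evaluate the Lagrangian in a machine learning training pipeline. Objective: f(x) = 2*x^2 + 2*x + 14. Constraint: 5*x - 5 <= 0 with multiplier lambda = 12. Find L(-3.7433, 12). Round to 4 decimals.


Step 1: Evaluate f(x).
f(-3.7433) = 2*(-3.7433)^2 + 2*(-3.7433) + 14 = 34.538
Step 2: Evaluate g(x).
g(-3.7433) = 5*-3.7433 - 5 = -23.7165
Step 3: Compute Lagrangian.
L = 34.538 + 12*-23.7165 = -250.06


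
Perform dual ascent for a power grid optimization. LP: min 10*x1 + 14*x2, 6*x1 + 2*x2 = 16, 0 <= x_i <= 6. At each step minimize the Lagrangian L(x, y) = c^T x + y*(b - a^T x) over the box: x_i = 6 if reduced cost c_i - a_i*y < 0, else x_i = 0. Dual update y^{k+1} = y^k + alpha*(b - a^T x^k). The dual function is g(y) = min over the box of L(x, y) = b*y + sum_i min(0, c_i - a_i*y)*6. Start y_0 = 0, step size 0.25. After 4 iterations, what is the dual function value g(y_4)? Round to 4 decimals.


Dual ascent for LP: min 10*x1 + 14*x2, 6*x1 + 2*x2 = 16, 0 <= x_i <= 6
Step 1: y^k = 0.0, reduced costs: (10.0, 14.0)
  x^k = (0.0, 0.0), subgradient = b - a^T x = 16.0
  y^{k+1} = 0.0 + 0.25*16.0 = 4.0
Step 2: y^k = 4.0, reduced costs: (-14.0, 6.0)
  x^k = (6.0, 0.0), subgradient = b - a^T x = -20.0
  y^{k+1} = 4.0 + 0.25*-20.0 = -1.0
Step 3: y^k = -1.0, reduced costs: (16.0, 16.0)
  x^k = (0.0, 0.0), subgradient = b - a^T x = 16.0
  y^{k+1} = -1.0 + 0.25*16.0 = 3.0
Step 4: y^k = 3.0, reduced costs: (-8.0, 8.0)
  x^k = (6.0, 0.0), subgradient = b - a^T x = -20.0
  y^{k+1} = 3.0 + 0.25*-20.0 = -2.0
Dual objective at y_4 = -2.0: reduced costs (22.0, 18.0), box minimizer x = (0.0, 0.0)
g(y_4) = b*y + (c1 - a1*y)*x1 + (c2 - a2*y)*x2 = 16*(-2.0) + 22.0*0.0 + 18.0*0.0 = -32.0 + 0.0 + 0.0 = -32.0


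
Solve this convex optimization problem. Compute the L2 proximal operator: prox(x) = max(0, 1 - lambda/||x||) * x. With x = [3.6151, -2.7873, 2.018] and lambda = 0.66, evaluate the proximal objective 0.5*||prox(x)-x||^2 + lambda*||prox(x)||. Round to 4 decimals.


Step 1: Compute ||x||.
||x|| = 4.991
Step 2: Compute scaling factor.
scale = max(0, 1 - 0.66/4.991) = 0.8678
Step 3: prox(x) = [3.137, -2.4187, 1.7511]
||prox(x)|| = 4.331
Step 4: Proximal objective.
0.5*||prox-x||^2 = 0.2178
lambda*||prox|| = 2.8585
Total = 3.0763


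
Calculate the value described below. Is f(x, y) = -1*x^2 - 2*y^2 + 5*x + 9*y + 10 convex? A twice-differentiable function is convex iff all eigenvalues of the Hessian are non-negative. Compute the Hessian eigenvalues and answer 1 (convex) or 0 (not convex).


The Hessian of f(x,y) = -1*x^2 - 2*y^2 + 5*x + 9*y + 10 is:
H = [[-2, 0], [0, -4]]
Trace = -2 - 4 = -6
Determinant = -2*-4 - (0)^2 = 8
Discriminant = (-6)^2 - 4*8 = 4.0
Eigenvalues: lambda_1 = -4.0, lambda_2 = -2.0
The function is not convex.

0


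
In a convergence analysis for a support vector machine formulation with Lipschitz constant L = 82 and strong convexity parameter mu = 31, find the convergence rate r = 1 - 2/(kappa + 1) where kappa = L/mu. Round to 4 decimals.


Step 1: Compute the condition number.
kappa = L/mu = 82/31 = 2.6452
Step 2: Compute the convergence rate.
r = 1 - 2/(kappa + 1) = 1 - 2*mu/(L + mu) = (L - mu)/(L + mu) = 51/113 = 0.4513


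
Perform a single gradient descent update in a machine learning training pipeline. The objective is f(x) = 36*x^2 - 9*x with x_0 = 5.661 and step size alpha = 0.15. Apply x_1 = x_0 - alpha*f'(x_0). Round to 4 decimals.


We compute the gradient at x_0 and apply the update.
f'(x) = 72*x - 9
f'(5.661) = 72*5.661 - 9 = 398.592
x_1 = 5.661 - 0.15*398.592 = -54.1278


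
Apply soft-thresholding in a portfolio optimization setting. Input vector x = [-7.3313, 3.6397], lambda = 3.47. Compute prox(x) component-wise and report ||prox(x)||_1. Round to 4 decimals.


Soft-thresholding with lambda = 3.47:
prox(-7.3313) = sign(-7.3313)*max(|-7.3313| - 3.47, 0) = -3.8613
prox(3.6397) = sign(3.6397)*max(|3.6397| - 3.47, 0) = 0.1697
prox(x) = [-3.8613, 0.1697]
||prox(x)||_1 = 3.8613 + 0.1697 = 4.031


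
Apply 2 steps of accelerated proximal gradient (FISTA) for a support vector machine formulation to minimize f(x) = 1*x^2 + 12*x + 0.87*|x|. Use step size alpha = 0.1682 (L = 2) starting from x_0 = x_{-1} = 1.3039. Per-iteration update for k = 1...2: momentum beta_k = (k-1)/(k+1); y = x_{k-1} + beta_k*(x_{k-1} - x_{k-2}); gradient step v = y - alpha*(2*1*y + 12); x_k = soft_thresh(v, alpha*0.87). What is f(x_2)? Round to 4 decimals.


FISTA on f(x) = 1*x^2 + 12*x + 0.87*|x|
L = 2, alpha = 0.1682
Iteration 1: beta = 0.0, y = 1.3039 + 0.0*(1.3039 - 1.3039) = 1.3039
  grad(y) = 14.6078, v = y - alpha*grad = -1.1531
  prox(v) = soft_thresh(-1.1531, 0.1463) = -1.0068
Iteration 2: beta = 0.3333, y = -1.0068 + 0.3333*(-1.0068 - 1.3039) = -1.777
  grad(y) = 8.4459, v = y - alpha*grad = -3.1976
  prox(v) = soft_thresh(-3.1976, 0.1463) = -3.0513
f(x_2) = 1*(-3.0513)^2 + 12*(-3.0513) + 0.87*|-3.0513| = -24.6506
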